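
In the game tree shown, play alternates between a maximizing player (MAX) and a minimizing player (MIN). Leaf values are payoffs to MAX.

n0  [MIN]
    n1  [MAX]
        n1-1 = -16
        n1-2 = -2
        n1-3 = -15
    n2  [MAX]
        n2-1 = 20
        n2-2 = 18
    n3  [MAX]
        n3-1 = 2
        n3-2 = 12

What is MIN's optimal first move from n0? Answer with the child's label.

n1

n1 (MAX): max(-16, -2, -15) = -2
n2 (MAX): max(20, 18) = 20
n3 (MAX): max(2, 12) = 12
n0 (MIN): min(-2, 20, 12) = -2
MIN at n0 wants the lowest of {n1=-2, n2=20, n3=12}, so chooses n1.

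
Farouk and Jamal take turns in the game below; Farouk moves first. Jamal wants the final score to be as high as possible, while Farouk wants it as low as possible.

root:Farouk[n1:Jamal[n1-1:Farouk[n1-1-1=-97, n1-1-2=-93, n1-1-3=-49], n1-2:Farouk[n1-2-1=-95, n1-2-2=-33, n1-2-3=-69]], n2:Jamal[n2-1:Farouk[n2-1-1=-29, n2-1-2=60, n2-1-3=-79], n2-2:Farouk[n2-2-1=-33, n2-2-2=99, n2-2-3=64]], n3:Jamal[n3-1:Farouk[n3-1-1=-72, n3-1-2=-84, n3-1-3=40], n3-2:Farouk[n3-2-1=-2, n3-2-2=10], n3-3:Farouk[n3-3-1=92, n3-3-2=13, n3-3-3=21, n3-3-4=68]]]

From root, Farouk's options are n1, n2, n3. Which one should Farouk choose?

n1

n1-1 (Farouk): min(-97, -93, -49) = -97
n1-2 (Farouk): min(-95, -33, -69) = -95
n1 (Jamal): max(-97, -95) = -95
n2-1 (Farouk): min(-29, 60, -79) = -79
n2-2 (Farouk): min(-33, 99, 64) = -33
n2 (Jamal): max(-79, -33) = -33
n3-1 (Farouk): min(-72, -84, 40) = -84
n3-2 (Farouk): min(-2, 10) = -2
n3-3 (Farouk): min(92, 13, 21, 68) = 13
n3 (Jamal): max(-84, -2, 13) = 13
root (Farouk): min(-95, -33, 13) = -95
Farouk at root wants the lowest of {n1=-95, n2=-33, n3=13}, so chooses n1.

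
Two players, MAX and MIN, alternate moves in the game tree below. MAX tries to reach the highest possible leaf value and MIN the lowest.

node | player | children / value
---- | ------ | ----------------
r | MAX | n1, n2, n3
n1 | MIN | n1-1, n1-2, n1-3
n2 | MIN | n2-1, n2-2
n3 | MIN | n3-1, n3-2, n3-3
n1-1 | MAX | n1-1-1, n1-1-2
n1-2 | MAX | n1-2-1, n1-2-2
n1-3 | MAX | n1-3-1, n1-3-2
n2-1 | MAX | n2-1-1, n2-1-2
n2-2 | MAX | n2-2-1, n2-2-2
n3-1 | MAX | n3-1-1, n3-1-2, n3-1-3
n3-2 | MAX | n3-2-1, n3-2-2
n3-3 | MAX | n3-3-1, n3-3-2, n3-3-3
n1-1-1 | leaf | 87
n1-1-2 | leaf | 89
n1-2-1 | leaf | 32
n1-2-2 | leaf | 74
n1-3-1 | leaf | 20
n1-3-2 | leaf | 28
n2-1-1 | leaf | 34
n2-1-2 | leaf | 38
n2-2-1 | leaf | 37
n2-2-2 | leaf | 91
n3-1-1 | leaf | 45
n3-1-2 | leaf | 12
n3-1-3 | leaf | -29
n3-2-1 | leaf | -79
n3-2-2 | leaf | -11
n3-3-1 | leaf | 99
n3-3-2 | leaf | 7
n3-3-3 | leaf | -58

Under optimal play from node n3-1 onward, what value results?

45

n3-1 (MAX): max(45, 12, -29) = 45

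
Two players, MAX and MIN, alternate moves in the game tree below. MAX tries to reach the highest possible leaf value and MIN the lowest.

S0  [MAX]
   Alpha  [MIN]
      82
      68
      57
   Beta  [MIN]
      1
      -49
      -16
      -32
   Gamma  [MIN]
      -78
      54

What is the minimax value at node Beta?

Beta (MIN): min(1, -49, -16, -32) = -49

-49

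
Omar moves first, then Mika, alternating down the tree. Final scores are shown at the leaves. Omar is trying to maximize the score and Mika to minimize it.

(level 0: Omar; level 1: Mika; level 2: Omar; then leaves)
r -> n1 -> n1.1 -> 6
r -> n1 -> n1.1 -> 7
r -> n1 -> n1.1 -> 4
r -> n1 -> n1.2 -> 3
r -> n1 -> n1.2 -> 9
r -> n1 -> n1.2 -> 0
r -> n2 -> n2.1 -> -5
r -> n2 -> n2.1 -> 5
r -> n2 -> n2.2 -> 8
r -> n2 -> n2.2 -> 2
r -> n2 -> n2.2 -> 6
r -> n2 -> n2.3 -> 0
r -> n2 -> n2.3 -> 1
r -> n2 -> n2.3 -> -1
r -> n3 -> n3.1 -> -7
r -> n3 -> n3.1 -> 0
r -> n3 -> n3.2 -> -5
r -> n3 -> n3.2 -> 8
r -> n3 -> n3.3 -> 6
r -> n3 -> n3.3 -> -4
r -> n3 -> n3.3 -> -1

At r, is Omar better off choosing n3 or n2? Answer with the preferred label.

n3.1 (Omar): max(-7, 0) = 0
n3.2 (Omar): max(-5, 8) = 8
n3.3 (Omar): max(6, -4, -1) = 6
n3 (Mika): min(0, 8, 6) = 0
n2.1 (Omar): max(-5, 5) = 5
n2.2 (Omar): max(8, 2, 6) = 8
n2.3 (Omar): max(0, 1, -1) = 1
n2 (Mika): min(5, 8, 1) = 1
Omar prefers the higher value; n3=0, n2=1. n2 is better since 1 > 0.

n2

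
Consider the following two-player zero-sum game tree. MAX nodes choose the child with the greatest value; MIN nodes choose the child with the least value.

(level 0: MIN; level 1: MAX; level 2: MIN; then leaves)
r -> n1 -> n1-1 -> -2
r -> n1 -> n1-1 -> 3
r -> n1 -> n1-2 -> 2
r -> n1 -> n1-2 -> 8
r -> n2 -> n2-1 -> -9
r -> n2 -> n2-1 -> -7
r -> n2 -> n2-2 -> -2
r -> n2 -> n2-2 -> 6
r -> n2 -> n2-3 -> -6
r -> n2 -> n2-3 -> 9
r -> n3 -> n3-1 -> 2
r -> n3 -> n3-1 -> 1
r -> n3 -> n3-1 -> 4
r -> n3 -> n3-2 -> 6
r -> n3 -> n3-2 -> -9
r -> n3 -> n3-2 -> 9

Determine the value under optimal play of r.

-2

n1-1 (MIN): min(-2, 3) = -2
n1-2 (MIN): min(2, 8) = 2
n1 (MAX): max(-2, 2) = 2
n2-1 (MIN): min(-9, -7) = -9
n2-2 (MIN): min(-2, 6) = -2
n2-3 (MIN): min(-6, 9) = -6
n2 (MAX): max(-9, -2, -6) = -2
n3-1 (MIN): min(2, 1, 4) = 1
n3-2 (MIN): min(6, -9, 9) = -9
n3 (MAX): max(1, -9) = 1
r (MIN): min(2, -2, 1) = -2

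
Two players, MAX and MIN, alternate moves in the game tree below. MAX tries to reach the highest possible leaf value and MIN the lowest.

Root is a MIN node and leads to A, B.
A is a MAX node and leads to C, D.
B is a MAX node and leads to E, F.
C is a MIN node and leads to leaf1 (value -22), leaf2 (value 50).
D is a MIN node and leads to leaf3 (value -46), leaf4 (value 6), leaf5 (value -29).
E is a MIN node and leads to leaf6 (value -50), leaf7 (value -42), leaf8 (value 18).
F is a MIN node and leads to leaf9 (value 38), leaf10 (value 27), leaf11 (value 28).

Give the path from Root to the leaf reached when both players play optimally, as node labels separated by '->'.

C (MIN): min(-22, 50) = -22
D (MIN): min(-46, 6, -29) = -46
A (MAX): max(-22, -46) = -22
E (MIN): min(-50, -42, 18) = -50
F (MIN): min(38, 27, 28) = 27
B (MAX): max(-50, 27) = 27
Root (MIN): min(-22, 27) = -22
At Root, MIN picks A (lowest: -22).
At A, MAX picks C (highest: -22).
At C, MIN picks leaf1 (lowest: -22).
Terminal value -22.

Root -> A -> C -> leaf1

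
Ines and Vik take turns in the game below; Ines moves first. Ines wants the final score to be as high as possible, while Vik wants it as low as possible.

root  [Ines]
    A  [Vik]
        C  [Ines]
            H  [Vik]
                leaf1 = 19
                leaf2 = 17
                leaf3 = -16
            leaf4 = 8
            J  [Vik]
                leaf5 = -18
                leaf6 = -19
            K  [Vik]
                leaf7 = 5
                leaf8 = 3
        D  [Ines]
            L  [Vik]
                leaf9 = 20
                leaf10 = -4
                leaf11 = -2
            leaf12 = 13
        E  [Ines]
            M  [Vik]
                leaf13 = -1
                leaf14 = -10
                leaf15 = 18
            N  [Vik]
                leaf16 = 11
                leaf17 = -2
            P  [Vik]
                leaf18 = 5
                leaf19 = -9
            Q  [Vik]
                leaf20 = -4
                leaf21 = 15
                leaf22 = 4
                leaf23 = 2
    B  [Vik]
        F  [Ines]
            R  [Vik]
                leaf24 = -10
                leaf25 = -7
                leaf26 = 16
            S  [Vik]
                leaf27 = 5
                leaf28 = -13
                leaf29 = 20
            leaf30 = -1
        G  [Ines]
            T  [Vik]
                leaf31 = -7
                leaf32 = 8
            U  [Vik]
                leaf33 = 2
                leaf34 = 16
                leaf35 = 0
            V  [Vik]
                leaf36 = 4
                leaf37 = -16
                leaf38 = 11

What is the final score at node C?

8

H (Vik): min(19, 17, -16) = -16
J (Vik): min(-18, -19) = -19
K (Vik): min(5, 3) = 3
C (Ines): max(-16, 8, -19, 3) = 8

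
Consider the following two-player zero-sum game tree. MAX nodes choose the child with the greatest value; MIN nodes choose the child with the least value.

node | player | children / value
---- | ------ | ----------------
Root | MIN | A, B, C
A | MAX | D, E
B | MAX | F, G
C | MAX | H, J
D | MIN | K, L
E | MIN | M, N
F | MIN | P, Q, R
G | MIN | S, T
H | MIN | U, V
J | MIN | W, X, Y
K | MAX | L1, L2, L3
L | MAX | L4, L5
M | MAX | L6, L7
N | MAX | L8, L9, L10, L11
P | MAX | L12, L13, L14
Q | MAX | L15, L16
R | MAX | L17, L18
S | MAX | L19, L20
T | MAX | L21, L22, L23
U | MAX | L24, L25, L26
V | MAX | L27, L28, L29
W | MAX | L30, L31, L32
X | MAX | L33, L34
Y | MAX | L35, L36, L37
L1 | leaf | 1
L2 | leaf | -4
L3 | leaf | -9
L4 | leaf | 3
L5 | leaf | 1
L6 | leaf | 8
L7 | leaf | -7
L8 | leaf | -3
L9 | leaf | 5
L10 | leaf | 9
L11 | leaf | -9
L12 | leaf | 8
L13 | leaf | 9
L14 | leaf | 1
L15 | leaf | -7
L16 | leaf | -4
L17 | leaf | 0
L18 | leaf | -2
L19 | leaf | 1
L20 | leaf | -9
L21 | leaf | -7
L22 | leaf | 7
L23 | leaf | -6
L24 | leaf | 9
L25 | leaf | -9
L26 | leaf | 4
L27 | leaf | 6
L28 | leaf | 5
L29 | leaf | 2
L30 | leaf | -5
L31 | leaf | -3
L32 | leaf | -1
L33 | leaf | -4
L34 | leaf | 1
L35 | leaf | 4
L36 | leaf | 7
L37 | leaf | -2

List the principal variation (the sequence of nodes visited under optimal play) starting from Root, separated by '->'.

Root -> B -> G -> S -> L19

K (MAX): max(1, -4, -9) = 1
L (MAX): max(3, 1) = 3
D (MIN): min(1, 3) = 1
M (MAX): max(8, -7) = 8
N (MAX): max(-3, 5, 9, -9) = 9
E (MIN): min(8, 9) = 8
A (MAX): max(1, 8) = 8
P (MAX): max(8, 9, 1) = 9
Q (MAX): max(-7, -4) = -4
R (MAX): max(0, -2) = 0
F (MIN): min(9, -4, 0) = -4
S (MAX): max(1, -9) = 1
T (MAX): max(-7, 7, -6) = 7
G (MIN): min(1, 7) = 1
B (MAX): max(-4, 1) = 1
U (MAX): max(9, -9, 4) = 9
V (MAX): max(6, 5, 2) = 6
H (MIN): min(9, 6) = 6
W (MAX): max(-5, -3, -1) = -1
X (MAX): max(-4, 1) = 1
Y (MAX): max(4, 7, -2) = 7
J (MIN): min(-1, 1, 7) = -1
C (MAX): max(6, -1) = 6
Root (MIN): min(8, 1, 6) = 1
At Root, MIN picks B (lowest: 1).
At B, MAX picks G (highest: 1).
At G, MIN picks S (lowest: 1).
At S, MAX picks L19 (highest: 1).
Terminal value 1.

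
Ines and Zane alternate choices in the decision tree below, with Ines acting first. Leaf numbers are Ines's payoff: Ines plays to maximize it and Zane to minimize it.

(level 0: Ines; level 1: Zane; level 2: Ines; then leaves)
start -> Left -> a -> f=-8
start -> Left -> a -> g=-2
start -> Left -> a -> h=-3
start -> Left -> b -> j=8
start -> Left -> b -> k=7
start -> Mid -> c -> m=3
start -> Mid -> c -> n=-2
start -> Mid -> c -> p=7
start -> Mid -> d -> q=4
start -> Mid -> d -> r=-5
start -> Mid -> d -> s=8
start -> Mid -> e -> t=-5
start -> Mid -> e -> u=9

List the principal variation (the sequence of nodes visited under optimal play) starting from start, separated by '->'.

start -> Mid -> c -> p

a (Ines): max(-8, -2, -3) = -2
b (Ines): max(8, 7) = 8
Left (Zane): min(-2, 8) = -2
c (Ines): max(3, -2, 7) = 7
d (Ines): max(4, -5, 8) = 8
e (Ines): max(-5, 9) = 9
Mid (Zane): min(7, 8, 9) = 7
start (Ines): max(-2, 7) = 7
At start, Ines picks Mid (highest: 7).
At Mid, Zane picks c (lowest: 7).
At c, Ines picks p (highest: 7).
Terminal value 7.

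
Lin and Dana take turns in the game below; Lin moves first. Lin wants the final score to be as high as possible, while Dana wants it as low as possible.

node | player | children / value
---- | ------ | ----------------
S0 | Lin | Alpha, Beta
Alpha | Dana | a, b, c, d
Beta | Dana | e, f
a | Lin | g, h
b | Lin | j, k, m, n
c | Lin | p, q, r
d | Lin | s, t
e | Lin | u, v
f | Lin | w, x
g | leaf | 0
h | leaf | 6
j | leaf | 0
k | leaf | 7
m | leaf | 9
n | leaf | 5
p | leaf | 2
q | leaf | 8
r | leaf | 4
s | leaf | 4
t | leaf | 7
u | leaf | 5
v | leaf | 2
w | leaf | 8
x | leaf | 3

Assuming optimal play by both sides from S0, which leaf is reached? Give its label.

a (Lin): max(0, 6) = 6
b (Lin): max(0, 7, 9, 5) = 9
c (Lin): max(2, 8, 4) = 8
d (Lin): max(4, 7) = 7
Alpha (Dana): min(6, 9, 8, 7) = 6
e (Lin): max(5, 2) = 5
f (Lin): max(8, 3) = 8
Beta (Dana): min(5, 8) = 5
S0 (Lin): max(6, 5) = 6
At S0, Lin picks Alpha (highest: 6).
At Alpha, Dana picks a (lowest: 6).
At a, Lin picks h (highest: 6).
Terminal value 6.

h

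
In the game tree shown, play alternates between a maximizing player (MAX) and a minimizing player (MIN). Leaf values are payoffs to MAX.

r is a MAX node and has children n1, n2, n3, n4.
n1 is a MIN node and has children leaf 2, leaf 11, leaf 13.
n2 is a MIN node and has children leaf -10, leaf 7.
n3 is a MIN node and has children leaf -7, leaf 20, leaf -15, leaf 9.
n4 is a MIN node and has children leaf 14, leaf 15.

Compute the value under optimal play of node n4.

n4 (MIN): min(14, 15) = 14

14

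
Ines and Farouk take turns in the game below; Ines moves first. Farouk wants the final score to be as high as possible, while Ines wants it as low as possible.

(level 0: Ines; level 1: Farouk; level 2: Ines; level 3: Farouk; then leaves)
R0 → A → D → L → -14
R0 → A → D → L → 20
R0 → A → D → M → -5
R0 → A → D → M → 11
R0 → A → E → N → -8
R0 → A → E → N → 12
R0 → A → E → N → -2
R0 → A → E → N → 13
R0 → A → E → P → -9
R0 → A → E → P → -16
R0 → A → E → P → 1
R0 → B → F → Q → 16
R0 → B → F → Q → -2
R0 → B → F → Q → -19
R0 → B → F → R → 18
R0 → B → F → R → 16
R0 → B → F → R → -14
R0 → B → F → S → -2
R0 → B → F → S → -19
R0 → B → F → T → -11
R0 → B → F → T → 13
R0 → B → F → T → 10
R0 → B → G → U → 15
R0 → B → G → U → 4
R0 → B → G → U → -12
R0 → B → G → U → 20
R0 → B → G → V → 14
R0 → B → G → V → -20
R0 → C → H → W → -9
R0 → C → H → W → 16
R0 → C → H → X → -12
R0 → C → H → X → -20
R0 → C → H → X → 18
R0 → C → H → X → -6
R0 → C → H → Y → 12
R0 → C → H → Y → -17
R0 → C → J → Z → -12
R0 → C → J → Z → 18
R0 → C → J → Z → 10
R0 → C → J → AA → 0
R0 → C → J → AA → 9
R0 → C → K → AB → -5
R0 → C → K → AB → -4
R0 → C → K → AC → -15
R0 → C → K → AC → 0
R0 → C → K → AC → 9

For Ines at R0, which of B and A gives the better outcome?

A

Q (Farouk): max(16, -2, -19) = 16
R (Farouk): max(18, 16, -14) = 18
S (Farouk): max(-2, -19) = -2
T (Farouk): max(-11, 13, 10) = 13
F (Ines): min(16, 18, -2, 13) = -2
U (Farouk): max(15, 4, -12, 20) = 20
V (Farouk): max(14, -20) = 14
G (Ines): min(20, 14) = 14
B (Farouk): max(-2, 14) = 14
L (Farouk): max(-14, 20) = 20
M (Farouk): max(-5, 11) = 11
D (Ines): min(20, 11) = 11
N (Farouk): max(-8, 12, -2, 13) = 13
P (Farouk): max(-9, -16, 1) = 1
E (Ines): min(13, 1) = 1
A (Farouk): max(11, 1) = 11
Ines prefers the lower value; B=14, A=11. A is better since 11 < 14.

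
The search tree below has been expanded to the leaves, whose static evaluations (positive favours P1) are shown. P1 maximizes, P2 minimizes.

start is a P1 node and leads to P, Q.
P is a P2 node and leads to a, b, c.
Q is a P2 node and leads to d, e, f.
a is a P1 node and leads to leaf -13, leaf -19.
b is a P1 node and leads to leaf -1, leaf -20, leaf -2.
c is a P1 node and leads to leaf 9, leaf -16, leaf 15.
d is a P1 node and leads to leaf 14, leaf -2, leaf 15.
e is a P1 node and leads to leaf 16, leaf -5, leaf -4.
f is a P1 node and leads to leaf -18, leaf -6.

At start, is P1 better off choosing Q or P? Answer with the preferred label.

d (P1): max(14, -2, 15) = 15
e (P1): max(16, -5, -4) = 16
f (P1): max(-18, -6) = -6
Q (P2): min(15, 16, -6) = -6
a (P1): max(-13, -19) = -13
b (P1): max(-1, -20, -2) = -1
c (P1): max(9, -16, 15) = 15
P (P2): min(-13, -1, 15) = -13
P1 prefers the higher value; Q=-6, P=-13. Q is better since -6 > -13.

Q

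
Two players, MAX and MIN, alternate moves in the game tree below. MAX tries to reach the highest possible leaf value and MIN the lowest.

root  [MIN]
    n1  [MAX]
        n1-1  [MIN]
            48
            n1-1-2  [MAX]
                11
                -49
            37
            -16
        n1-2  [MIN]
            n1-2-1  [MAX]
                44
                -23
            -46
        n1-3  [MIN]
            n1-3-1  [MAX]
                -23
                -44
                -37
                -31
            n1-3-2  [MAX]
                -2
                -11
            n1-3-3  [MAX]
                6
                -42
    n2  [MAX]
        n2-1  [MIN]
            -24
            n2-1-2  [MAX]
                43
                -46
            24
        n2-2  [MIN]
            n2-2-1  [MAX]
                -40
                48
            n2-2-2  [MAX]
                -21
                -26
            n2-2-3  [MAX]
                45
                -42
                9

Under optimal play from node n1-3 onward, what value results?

n1-3-1 (MAX): max(-23, -44, -37, -31) = -23
n1-3-2 (MAX): max(-2, -11) = -2
n1-3-3 (MAX): max(6, -42) = 6
n1-3 (MIN): min(-23, -2, 6) = -23

-23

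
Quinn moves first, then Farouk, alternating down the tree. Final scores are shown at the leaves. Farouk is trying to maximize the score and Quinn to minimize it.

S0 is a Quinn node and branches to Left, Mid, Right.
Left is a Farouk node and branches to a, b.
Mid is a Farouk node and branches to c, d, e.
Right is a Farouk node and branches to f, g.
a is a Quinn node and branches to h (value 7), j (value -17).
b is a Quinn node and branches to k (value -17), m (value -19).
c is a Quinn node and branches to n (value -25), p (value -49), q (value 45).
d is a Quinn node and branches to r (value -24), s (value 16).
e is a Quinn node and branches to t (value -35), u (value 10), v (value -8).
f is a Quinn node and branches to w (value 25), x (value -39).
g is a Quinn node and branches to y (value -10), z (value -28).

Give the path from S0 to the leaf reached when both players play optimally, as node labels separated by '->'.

S0 -> Right -> g -> z

a (Quinn): min(7, -17) = -17
b (Quinn): min(-17, -19) = -19
Left (Farouk): max(-17, -19) = -17
c (Quinn): min(-25, -49, 45) = -49
d (Quinn): min(-24, 16) = -24
e (Quinn): min(-35, 10, -8) = -35
Mid (Farouk): max(-49, -24, -35) = -24
f (Quinn): min(25, -39) = -39
g (Quinn): min(-10, -28) = -28
Right (Farouk): max(-39, -28) = -28
S0 (Quinn): min(-17, -24, -28) = -28
At S0, Quinn picks Right (lowest: -28).
At Right, Farouk picks g (highest: -28).
At g, Quinn picks z (lowest: -28).
Terminal value -28.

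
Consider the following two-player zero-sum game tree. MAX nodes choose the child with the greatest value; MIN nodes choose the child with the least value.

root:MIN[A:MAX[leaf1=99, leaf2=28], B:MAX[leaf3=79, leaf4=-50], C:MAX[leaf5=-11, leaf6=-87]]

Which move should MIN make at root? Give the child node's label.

C

A (MAX): max(99, 28) = 99
B (MAX): max(79, -50) = 79
C (MAX): max(-11, -87) = -11
root (MIN): min(99, 79, -11) = -11
MIN at root wants the lowest of {A=99, B=79, C=-11}, so chooses C.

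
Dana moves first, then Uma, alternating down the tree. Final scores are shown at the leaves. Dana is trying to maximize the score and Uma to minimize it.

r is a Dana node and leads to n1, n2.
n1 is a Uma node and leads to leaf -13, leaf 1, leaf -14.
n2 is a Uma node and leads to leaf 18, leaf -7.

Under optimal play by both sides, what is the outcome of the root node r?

-7

n1 (Uma): min(-13, 1, -14) = -14
n2 (Uma): min(18, -7) = -7
r (Dana): max(-14, -7) = -7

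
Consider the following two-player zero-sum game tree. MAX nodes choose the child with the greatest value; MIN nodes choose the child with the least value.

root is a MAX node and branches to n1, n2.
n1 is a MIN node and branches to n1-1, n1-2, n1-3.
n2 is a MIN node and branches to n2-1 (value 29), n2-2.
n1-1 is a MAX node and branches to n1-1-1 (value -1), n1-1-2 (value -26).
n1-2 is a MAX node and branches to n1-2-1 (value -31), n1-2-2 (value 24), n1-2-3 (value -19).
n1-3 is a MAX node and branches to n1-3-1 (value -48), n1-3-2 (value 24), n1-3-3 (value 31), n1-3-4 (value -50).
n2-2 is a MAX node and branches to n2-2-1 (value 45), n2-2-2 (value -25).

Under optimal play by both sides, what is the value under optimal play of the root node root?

29

n1-1 (MAX): max(-1, -26) = -1
n1-2 (MAX): max(-31, 24, -19) = 24
n1-3 (MAX): max(-48, 24, 31, -50) = 31
n1 (MIN): min(-1, 24, 31) = -1
n2-2 (MAX): max(45, -25) = 45
n2 (MIN): min(29, 45) = 29
root (MAX): max(-1, 29) = 29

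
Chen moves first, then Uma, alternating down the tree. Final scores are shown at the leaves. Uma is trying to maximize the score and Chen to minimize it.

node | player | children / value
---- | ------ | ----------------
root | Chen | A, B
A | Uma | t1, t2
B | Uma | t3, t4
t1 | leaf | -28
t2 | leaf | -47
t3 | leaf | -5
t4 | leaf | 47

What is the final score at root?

A (Uma): max(-28, -47) = -28
B (Uma): max(-5, 47) = 47
root (Chen): min(-28, 47) = -28

-28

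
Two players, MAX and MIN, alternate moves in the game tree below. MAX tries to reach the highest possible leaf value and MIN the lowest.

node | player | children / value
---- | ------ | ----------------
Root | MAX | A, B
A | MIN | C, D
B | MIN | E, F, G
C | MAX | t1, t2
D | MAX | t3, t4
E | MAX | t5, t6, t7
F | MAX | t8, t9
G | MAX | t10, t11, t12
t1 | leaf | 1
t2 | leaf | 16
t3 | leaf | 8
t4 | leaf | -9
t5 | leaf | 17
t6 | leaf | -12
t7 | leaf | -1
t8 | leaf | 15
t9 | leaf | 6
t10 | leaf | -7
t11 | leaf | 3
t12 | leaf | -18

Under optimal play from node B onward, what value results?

E (MAX): max(17, -12, -1) = 17
F (MAX): max(15, 6) = 15
G (MAX): max(-7, 3, -18) = 3
B (MIN): min(17, 15, 3) = 3

3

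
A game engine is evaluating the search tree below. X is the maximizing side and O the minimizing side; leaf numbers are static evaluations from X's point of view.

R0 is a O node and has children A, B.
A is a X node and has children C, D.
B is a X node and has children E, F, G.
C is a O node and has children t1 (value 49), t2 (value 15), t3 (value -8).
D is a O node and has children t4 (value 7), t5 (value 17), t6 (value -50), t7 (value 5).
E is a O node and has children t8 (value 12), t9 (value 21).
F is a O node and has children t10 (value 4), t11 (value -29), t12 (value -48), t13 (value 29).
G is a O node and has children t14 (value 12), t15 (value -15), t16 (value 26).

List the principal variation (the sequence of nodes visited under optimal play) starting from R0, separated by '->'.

R0 -> A -> C -> t3

C (O): min(49, 15, -8) = -8
D (O): min(7, 17, -50, 5) = -50
A (X): max(-8, -50) = -8
E (O): min(12, 21) = 12
F (O): min(4, -29, -48, 29) = -48
G (O): min(12, -15, 26) = -15
B (X): max(12, -48, -15) = 12
R0 (O): min(-8, 12) = -8
At R0, O picks A (lowest: -8).
At A, X picks C (highest: -8).
At C, O picks t3 (lowest: -8).
Terminal value -8.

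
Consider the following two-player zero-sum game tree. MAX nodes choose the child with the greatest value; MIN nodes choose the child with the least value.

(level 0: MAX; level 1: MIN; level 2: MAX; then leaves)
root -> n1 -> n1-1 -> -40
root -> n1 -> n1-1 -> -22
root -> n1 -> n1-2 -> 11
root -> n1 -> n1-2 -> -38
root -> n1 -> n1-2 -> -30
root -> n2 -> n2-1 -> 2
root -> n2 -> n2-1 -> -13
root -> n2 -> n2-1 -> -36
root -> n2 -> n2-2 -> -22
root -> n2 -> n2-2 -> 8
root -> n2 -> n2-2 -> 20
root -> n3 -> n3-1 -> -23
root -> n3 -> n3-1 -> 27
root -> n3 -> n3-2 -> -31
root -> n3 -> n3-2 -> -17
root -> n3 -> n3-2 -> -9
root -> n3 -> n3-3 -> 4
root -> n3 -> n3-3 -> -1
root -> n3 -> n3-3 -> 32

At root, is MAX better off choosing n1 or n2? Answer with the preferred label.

n1-1 (MAX): max(-40, -22) = -22
n1-2 (MAX): max(11, -38, -30) = 11
n1 (MIN): min(-22, 11) = -22
n2-1 (MAX): max(2, -13, -36) = 2
n2-2 (MAX): max(-22, 8, 20) = 20
n2 (MIN): min(2, 20) = 2
MAX prefers the higher value; n1=-22, n2=2. n2 is better since 2 > -22.

n2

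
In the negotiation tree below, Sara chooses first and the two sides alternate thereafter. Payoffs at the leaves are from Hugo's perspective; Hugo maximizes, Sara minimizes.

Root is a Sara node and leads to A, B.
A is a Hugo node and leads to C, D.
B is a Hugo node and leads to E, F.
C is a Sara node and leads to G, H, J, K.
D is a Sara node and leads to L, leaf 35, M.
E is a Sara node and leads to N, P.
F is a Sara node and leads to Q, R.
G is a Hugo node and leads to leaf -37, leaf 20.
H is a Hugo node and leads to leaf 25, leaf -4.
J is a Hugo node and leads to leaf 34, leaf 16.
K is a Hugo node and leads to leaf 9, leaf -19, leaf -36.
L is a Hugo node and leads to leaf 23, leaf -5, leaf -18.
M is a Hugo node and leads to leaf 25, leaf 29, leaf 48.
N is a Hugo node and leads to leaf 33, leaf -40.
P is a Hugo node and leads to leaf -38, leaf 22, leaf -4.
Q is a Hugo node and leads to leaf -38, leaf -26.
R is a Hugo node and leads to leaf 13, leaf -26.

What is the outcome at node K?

K (Hugo): max(9, -19, -36) = 9

9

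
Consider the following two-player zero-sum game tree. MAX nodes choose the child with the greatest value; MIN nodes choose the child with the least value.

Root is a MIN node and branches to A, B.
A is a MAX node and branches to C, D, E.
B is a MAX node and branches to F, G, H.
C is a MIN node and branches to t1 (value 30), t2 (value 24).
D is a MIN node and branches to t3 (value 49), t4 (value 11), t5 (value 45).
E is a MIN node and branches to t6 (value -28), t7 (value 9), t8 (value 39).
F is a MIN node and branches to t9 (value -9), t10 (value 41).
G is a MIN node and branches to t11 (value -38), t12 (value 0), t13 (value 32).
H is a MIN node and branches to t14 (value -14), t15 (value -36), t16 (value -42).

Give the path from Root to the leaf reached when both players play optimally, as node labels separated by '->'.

C (MIN): min(30, 24) = 24
D (MIN): min(49, 11, 45) = 11
E (MIN): min(-28, 9, 39) = -28
A (MAX): max(24, 11, -28) = 24
F (MIN): min(-9, 41) = -9
G (MIN): min(-38, 0, 32) = -38
H (MIN): min(-14, -36, -42) = -42
B (MAX): max(-9, -38, -42) = -9
Root (MIN): min(24, -9) = -9
At Root, MIN picks B (lowest: -9).
At B, MAX picks F (highest: -9).
At F, MIN picks t9 (lowest: -9).
Terminal value -9.

Root -> B -> F -> t9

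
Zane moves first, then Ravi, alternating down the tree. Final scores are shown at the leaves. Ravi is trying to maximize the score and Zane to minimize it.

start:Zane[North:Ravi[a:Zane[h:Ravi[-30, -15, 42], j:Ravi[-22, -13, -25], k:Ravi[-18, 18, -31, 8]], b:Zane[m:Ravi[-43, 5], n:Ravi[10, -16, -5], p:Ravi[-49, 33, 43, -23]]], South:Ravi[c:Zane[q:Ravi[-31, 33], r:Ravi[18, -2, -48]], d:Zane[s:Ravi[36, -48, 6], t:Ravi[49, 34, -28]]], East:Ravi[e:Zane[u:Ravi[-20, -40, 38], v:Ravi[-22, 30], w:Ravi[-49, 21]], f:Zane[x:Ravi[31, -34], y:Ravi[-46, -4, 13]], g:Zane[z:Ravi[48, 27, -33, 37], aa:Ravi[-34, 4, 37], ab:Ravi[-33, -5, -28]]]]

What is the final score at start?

5

h (Ravi): max(-30, -15, 42) = 42
j (Ravi): max(-22, -13, -25) = -13
k (Ravi): max(-18, 18, -31, 8) = 18
a (Zane): min(42, -13, 18) = -13
m (Ravi): max(-43, 5) = 5
n (Ravi): max(10, -16, -5) = 10
p (Ravi): max(-49, 33, 43, -23) = 43
b (Zane): min(5, 10, 43) = 5
North (Ravi): max(-13, 5) = 5
q (Ravi): max(-31, 33) = 33
r (Ravi): max(18, -2, -48) = 18
c (Zane): min(33, 18) = 18
s (Ravi): max(36, -48, 6) = 36
t (Ravi): max(49, 34, -28) = 49
d (Zane): min(36, 49) = 36
South (Ravi): max(18, 36) = 36
u (Ravi): max(-20, -40, 38) = 38
v (Ravi): max(-22, 30) = 30
w (Ravi): max(-49, 21) = 21
e (Zane): min(38, 30, 21) = 21
x (Ravi): max(31, -34) = 31
y (Ravi): max(-46, -4, 13) = 13
f (Zane): min(31, 13) = 13
z (Ravi): max(48, 27, -33, 37) = 48
aa (Ravi): max(-34, 4, 37) = 37
ab (Ravi): max(-33, -5, -28) = -5
g (Zane): min(48, 37, -5) = -5
East (Ravi): max(21, 13, -5) = 21
start (Zane): min(5, 36, 21) = 5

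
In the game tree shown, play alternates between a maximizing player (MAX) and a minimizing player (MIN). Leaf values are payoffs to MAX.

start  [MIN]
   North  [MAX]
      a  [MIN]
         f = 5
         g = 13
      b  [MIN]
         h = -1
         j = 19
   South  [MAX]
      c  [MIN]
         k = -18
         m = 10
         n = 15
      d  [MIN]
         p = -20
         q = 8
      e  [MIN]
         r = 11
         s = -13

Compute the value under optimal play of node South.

c (MIN): min(-18, 10, 15) = -18
d (MIN): min(-20, 8) = -20
e (MIN): min(11, -13) = -13
South (MAX): max(-18, -20, -13) = -13

-13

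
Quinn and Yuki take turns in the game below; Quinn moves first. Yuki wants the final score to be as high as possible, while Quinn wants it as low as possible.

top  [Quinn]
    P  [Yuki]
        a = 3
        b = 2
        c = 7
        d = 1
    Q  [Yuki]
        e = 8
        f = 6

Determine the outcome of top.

7

P (Yuki): max(3, 2, 7, 1) = 7
Q (Yuki): max(8, 6) = 8
top (Quinn): min(7, 8) = 7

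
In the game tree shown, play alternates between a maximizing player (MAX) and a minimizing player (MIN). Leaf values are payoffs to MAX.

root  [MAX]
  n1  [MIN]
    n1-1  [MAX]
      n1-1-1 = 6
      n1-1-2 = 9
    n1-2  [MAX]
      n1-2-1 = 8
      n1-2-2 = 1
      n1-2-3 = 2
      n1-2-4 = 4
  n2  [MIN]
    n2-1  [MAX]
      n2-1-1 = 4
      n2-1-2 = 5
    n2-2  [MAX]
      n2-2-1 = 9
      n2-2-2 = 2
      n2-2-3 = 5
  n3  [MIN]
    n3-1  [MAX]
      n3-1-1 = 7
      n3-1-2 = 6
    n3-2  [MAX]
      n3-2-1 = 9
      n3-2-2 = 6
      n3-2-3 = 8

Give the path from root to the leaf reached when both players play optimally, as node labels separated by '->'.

root -> n1 -> n1-2 -> n1-2-1

n1-1 (MAX): max(6, 9) = 9
n1-2 (MAX): max(8, 1, 2, 4) = 8
n1 (MIN): min(9, 8) = 8
n2-1 (MAX): max(4, 5) = 5
n2-2 (MAX): max(9, 2, 5) = 9
n2 (MIN): min(5, 9) = 5
n3-1 (MAX): max(7, 6) = 7
n3-2 (MAX): max(9, 6, 8) = 9
n3 (MIN): min(7, 9) = 7
root (MAX): max(8, 5, 7) = 8
At root, MAX picks n1 (highest: 8).
At n1, MIN picks n1-2 (lowest: 8).
At n1-2, MAX picks n1-2-1 (highest: 8).
Terminal value 8.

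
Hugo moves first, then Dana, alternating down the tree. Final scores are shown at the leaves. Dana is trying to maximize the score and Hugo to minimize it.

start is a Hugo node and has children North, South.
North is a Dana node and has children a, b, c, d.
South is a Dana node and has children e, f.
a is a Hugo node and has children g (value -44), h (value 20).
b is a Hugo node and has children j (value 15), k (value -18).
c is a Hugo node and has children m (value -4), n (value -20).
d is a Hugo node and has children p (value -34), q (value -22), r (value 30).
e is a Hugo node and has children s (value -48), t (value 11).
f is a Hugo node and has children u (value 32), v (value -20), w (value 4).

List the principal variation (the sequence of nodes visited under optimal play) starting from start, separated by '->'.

start -> South -> f -> v

a (Hugo): min(-44, 20) = -44
b (Hugo): min(15, -18) = -18
c (Hugo): min(-4, -20) = -20
d (Hugo): min(-34, -22, 30) = -34
North (Dana): max(-44, -18, -20, -34) = -18
e (Hugo): min(-48, 11) = -48
f (Hugo): min(32, -20, 4) = -20
South (Dana): max(-48, -20) = -20
start (Hugo): min(-18, -20) = -20
At start, Hugo picks South (lowest: -20).
At South, Dana picks f (highest: -20).
At f, Hugo picks v (lowest: -20).
Terminal value -20.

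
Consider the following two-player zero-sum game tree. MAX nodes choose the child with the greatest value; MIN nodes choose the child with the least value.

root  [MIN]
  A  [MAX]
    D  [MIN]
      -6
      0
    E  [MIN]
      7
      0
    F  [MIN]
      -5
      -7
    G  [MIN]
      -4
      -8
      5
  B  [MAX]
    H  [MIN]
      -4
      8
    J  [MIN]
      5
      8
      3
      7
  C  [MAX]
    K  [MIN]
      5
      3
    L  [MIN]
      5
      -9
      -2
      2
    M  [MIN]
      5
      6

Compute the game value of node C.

5

K (MIN): min(5, 3) = 3
L (MIN): min(5, -9, -2, 2) = -9
M (MIN): min(5, 6) = 5
C (MAX): max(3, -9, 5) = 5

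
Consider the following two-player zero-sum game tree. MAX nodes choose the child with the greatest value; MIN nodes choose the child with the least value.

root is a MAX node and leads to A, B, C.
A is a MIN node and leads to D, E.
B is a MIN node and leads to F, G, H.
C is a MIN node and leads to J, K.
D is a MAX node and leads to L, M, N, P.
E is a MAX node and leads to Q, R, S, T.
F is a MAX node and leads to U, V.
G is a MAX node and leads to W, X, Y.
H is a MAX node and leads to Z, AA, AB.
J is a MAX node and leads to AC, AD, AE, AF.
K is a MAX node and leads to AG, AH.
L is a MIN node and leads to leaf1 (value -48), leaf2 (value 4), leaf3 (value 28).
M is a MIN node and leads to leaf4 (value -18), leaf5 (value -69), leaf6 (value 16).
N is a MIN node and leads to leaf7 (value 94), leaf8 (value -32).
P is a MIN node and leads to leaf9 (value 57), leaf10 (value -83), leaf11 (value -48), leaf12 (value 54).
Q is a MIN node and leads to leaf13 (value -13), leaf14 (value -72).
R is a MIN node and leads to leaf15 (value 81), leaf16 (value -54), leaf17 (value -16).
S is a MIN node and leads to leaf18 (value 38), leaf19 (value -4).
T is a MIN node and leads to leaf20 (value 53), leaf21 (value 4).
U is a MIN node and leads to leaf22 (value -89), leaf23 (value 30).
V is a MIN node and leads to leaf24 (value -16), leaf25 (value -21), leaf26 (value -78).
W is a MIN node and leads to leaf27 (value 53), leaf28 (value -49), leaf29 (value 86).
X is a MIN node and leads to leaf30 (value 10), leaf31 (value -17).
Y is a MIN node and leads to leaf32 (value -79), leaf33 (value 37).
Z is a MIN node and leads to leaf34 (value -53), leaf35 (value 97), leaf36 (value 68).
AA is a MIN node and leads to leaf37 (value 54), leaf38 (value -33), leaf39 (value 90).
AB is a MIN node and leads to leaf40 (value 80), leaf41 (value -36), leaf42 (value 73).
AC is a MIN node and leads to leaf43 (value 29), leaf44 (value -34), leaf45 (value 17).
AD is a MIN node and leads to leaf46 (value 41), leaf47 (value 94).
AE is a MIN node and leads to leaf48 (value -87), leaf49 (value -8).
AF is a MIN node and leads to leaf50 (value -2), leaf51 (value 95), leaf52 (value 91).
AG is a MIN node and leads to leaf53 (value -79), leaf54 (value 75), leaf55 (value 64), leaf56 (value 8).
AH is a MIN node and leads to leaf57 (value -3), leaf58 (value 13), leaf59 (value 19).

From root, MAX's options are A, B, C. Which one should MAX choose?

L (MIN): min(-48, 4, 28) = -48
M (MIN): min(-18, -69, 16) = -69
N (MIN): min(94, -32) = -32
P (MIN): min(57, -83, -48, 54) = -83
D (MAX): max(-48, -69, -32, -83) = -32
Q (MIN): min(-13, -72) = -72
R (MIN): min(81, -54, -16) = -54
S (MIN): min(38, -4) = -4
T (MIN): min(53, 4) = 4
E (MAX): max(-72, -54, -4, 4) = 4
A (MIN): min(-32, 4) = -32
U (MIN): min(-89, 30) = -89
V (MIN): min(-16, -21, -78) = -78
F (MAX): max(-89, -78) = -78
W (MIN): min(53, -49, 86) = -49
X (MIN): min(10, -17) = -17
Y (MIN): min(-79, 37) = -79
G (MAX): max(-49, -17, -79) = -17
Z (MIN): min(-53, 97, 68) = -53
AA (MIN): min(54, -33, 90) = -33
AB (MIN): min(80, -36, 73) = -36
H (MAX): max(-53, -33, -36) = -33
B (MIN): min(-78, -17, -33) = -78
AC (MIN): min(29, -34, 17) = -34
AD (MIN): min(41, 94) = 41
AE (MIN): min(-87, -8) = -87
AF (MIN): min(-2, 95, 91) = -2
J (MAX): max(-34, 41, -87, -2) = 41
AG (MIN): min(-79, 75, 64, 8) = -79
AH (MIN): min(-3, 13, 19) = -3
K (MAX): max(-79, -3) = -3
C (MIN): min(41, -3) = -3
root (MAX): max(-32, -78, -3) = -3
MAX at root wants the highest of {A=-32, B=-78, C=-3}, so chooses C.

C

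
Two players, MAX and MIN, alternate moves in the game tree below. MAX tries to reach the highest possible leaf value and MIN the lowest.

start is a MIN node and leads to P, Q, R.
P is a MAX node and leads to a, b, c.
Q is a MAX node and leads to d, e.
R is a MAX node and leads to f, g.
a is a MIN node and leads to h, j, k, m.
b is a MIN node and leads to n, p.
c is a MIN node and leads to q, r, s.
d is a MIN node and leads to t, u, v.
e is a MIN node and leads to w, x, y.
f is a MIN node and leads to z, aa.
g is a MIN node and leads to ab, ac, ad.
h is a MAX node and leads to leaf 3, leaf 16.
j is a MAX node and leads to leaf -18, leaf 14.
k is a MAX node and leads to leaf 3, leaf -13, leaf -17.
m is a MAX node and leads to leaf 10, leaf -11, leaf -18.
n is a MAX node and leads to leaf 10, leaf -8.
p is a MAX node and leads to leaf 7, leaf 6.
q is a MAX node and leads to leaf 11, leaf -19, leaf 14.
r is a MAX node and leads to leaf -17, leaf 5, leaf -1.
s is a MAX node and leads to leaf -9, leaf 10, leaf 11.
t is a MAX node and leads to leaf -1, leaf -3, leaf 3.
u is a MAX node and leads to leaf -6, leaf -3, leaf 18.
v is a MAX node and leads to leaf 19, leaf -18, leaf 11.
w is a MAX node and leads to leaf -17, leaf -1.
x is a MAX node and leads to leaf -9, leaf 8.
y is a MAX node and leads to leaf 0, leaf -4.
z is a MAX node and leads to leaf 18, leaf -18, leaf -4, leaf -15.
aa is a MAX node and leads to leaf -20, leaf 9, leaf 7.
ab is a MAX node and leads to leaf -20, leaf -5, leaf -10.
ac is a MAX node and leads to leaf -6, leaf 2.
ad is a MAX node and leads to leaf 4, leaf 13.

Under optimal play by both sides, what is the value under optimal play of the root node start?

h (MAX): max(3, 16) = 16
j (MAX): max(-18, 14) = 14
k (MAX): max(3, -13, -17) = 3
m (MAX): max(10, -11, -18) = 10
a (MIN): min(16, 14, 3, 10) = 3
n (MAX): max(10, -8) = 10
p (MAX): max(7, 6) = 7
b (MIN): min(10, 7) = 7
q (MAX): max(11, -19, 14) = 14
r (MAX): max(-17, 5, -1) = 5
s (MAX): max(-9, 10, 11) = 11
c (MIN): min(14, 5, 11) = 5
P (MAX): max(3, 7, 5) = 7
t (MAX): max(-1, -3, 3) = 3
u (MAX): max(-6, -3, 18) = 18
v (MAX): max(19, -18, 11) = 19
d (MIN): min(3, 18, 19) = 3
w (MAX): max(-17, -1) = -1
x (MAX): max(-9, 8) = 8
y (MAX): max(0, -4) = 0
e (MIN): min(-1, 8, 0) = -1
Q (MAX): max(3, -1) = 3
z (MAX): max(18, -18, -4, -15) = 18
aa (MAX): max(-20, 9, 7) = 9
f (MIN): min(18, 9) = 9
ab (MAX): max(-20, -5, -10) = -5
ac (MAX): max(-6, 2) = 2
ad (MAX): max(4, 13) = 13
g (MIN): min(-5, 2, 13) = -5
R (MAX): max(9, -5) = 9
start (MIN): min(7, 3, 9) = 3

3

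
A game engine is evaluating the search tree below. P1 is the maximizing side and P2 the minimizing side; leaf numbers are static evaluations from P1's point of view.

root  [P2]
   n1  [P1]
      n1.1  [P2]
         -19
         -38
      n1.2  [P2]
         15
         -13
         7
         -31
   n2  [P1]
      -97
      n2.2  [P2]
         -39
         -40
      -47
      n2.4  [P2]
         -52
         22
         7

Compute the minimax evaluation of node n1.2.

-31

n1.2 (P2): min(15, -13, 7, -31) = -31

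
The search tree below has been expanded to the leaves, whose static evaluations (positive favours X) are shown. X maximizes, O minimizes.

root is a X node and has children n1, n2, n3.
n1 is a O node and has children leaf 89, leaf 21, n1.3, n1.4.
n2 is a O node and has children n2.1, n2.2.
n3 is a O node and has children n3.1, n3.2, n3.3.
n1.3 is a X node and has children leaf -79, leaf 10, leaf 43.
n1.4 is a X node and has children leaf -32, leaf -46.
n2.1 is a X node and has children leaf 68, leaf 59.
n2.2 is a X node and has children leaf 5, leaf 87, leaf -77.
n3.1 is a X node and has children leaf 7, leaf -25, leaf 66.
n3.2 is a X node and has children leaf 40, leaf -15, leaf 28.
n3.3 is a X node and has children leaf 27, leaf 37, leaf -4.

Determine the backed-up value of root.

68

n1.3 (X): max(-79, 10, 43) = 43
n1.4 (X): max(-32, -46) = -32
n1 (O): min(89, 21, 43, -32) = -32
n2.1 (X): max(68, 59) = 68
n2.2 (X): max(5, 87, -77) = 87
n2 (O): min(68, 87) = 68
n3.1 (X): max(7, -25, 66) = 66
n3.2 (X): max(40, -15, 28) = 40
n3.3 (X): max(27, 37, -4) = 37
n3 (O): min(66, 40, 37) = 37
root (X): max(-32, 68, 37) = 68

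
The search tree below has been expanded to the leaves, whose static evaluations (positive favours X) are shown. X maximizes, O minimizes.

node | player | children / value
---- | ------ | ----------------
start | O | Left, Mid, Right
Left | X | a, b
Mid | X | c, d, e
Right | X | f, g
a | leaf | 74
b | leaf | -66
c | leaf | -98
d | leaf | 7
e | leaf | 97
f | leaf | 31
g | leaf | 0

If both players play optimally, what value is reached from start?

31

Left (X): max(74, -66) = 74
Mid (X): max(-98, 7, 97) = 97
Right (X): max(31, 0) = 31
start (O): min(74, 97, 31) = 31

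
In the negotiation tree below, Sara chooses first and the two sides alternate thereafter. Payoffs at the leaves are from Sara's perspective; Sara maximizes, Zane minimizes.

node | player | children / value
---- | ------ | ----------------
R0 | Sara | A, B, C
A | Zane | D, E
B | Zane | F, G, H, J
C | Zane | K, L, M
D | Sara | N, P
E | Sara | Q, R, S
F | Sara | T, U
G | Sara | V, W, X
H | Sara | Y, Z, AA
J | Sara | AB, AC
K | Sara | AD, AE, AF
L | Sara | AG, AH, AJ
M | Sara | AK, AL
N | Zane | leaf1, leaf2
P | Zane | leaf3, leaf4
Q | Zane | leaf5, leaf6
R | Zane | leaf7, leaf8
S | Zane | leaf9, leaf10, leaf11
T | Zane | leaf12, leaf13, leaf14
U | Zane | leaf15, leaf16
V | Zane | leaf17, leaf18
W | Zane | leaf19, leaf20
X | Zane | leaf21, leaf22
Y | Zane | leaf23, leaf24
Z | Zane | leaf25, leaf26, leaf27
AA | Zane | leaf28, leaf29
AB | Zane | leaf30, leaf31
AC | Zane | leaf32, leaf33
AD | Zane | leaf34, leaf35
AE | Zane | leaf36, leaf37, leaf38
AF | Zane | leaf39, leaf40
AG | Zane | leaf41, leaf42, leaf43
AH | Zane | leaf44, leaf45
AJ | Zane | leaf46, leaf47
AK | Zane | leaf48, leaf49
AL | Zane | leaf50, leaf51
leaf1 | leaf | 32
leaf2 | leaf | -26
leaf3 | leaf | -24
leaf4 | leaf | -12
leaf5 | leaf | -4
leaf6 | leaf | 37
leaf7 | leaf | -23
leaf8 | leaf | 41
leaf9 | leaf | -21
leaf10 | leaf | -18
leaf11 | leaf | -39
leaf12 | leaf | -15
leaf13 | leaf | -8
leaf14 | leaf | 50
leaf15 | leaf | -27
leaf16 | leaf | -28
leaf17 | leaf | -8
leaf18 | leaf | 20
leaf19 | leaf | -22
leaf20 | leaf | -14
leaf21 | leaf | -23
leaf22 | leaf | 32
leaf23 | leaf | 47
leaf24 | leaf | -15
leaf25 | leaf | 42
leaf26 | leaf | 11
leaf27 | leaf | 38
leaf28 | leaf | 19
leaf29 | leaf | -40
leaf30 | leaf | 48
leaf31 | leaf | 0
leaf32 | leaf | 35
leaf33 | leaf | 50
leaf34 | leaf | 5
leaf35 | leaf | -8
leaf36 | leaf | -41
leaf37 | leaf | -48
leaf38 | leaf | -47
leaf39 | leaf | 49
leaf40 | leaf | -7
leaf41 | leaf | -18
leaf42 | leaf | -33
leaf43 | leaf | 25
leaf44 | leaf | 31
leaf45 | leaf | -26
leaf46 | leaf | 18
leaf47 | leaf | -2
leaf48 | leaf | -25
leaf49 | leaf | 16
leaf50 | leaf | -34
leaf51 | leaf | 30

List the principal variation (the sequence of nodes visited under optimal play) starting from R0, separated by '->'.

N (Zane): min(32, -26) = -26
P (Zane): min(-24, -12) = -24
D (Sara): max(-26, -24) = -24
Q (Zane): min(-4, 37) = -4
R (Zane): min(-23, 41) = -23
S (Zane): min(-21, -18, -39) = -39
E (Sara): max(-4, -23, -39) = -4
A (Zane): min(-24, -4) = -24
T (Zane): min(-15, -8, 50) = -15
U (Zane): min(-27, -28) = -28
F (Sara): max(-15, -28) = -15
V (Zane): min(-8, 20) = -8
W (Zane): min(-22, -14) = -22
X (Zane): min(-23, 32) = -23
G (Sara): max(-8, -22, -23) = -8
Y (Zane): min(47, -15) = -15
Z (Zane): min(42, 11, 38) = 11
AA (Zane): min(19, -40) = -40
H (Sara): max(-15, 11, -40) = 11
AB (Zane): min(48, 0) = 0
AC (Zane): min(35, 50) = 35
J (Sara): max(0, 35) = 35
B (Zane): min(-15, -8, 11, 35) = -15
AD (Zane): min(5, -8) = -8
AE (Zane): min(-41, -48, -47) = -48
AF (Zane): min(49, -7) = -7
K (Sara): max(-8, -48, -7) = -7
AG (Zane): min(-18, -33, 25) = -33
AH (Zane): min(31, -26) = -26
AJ (Zane): min(18, -2) = -2
L (Sara): max(-33, -26, -2) = -2
AK (Zane): min(-25, 16) = -25
AL (Zane): min(-34, 30) = -34
M (Sara): max(-25, -34) = -25
C (Zane): min(-7, -2, -25) = -25
R0 (Sara): max(-24, -15, -25) = -15
At R0, Sara picks B (highest: -15).
At B, Zane picks F (lowest: -15).
At F, Sara picks T (highest: -15).
At T, Zane picks leaf12 (lowest: -15).
Terminal value -15.

R0 -> B -> F -> T -> leaf12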